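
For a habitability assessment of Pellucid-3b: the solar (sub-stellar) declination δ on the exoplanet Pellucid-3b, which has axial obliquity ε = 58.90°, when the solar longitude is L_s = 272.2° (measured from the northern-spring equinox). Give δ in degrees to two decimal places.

δ = -58.83°

sin δ = sin ε · sin L_s = sin 58.90° × sin 272.2° = -0.855636.
δ = arcsin(-0.855636) = -58.83°.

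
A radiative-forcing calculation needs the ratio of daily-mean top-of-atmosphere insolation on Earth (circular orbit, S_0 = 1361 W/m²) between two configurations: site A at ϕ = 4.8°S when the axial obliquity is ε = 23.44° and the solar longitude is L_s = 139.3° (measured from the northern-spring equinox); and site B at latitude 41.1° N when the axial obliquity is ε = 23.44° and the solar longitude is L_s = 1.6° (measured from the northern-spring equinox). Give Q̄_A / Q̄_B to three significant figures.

— Configuration A (ϕ=-4.8°):
Solar declination: sin δ = sin ε · sin L_s = sin 23.44° × sin 139.3° = 0.25940, so δ = +15.034°.
cos h₀ = −tan(-4.8°) tan(+15.034°) = 0.0226, h₀ = 1.5482 rad.
Bracket: h₀ sin ϕ sin δ + cos ϕ cos δ sin h₀ = 1.5482×-0.08368×0.25940 + 0.99649×0.96577×0.99975 = -0.033606 + 0.962140 = 0.928534.
Q̄ = (S_0/π) × [bracket] = (1361/π) × 0.928534 = 402.26 W/m².
— Configuration B (ϕ=+41.1°):
Solar declination: sin δ = sin ε · sin L_s = sin 23.44° × sin 1.6° = 0.01111, so δ = +0.636°.
cos h₀ = −tan(+41.1°) tan(+0.636°) = -0.0097, h₀ = 1.5805 rad.
Bracket: h₀ sin ϕ sin δ + cos ϕ cos δ sin h₀ = 1.5805×0.65738×0.01111 + 0.75356×0.99994×0.99995 = 0.011543 + 0.753477 = 0.765020.
Q̄ = (S_0/π) × [bracket] = (1361/π) × 0.765020 = 331.42 W/m².
Ratio Q̄_A / Q̄_B = 402.26 / 331.42 = 1.214.

Q̄_A / Q̄_B ≈ 1.21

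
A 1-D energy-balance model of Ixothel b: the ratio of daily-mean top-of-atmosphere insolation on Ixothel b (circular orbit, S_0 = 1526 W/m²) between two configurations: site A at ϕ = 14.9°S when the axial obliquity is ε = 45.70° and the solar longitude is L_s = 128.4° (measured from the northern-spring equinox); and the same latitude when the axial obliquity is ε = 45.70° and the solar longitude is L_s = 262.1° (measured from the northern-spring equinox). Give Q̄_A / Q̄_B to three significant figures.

Q̄_A / Q̄_B ≈ 0.591

— Configuration A (ϕ=-14.9°):
Solar declination: sin δ = sin ε · sin L_s = sin 45.70° × sin 128.4° = 0.56088, so δ = +34.117°.
cos h₀ = −tan(-14.9°) tan(+34.117°) = 0.1803, h₀ = 1.3895 rad.
Bracket: h₀ sin ϕ sin δ + cos ϕ cos δ sin h₀ = 1.3895×-0.25713×0.56088 + 0.96638×0.82789×0.98362 = -0.200392 + 0.786951 = 0.586559.
Q̄ = (S_0/π) × [bracket] = (1526/π) × 0.586559 = 284.92 W/m².
— Configuration B (ϕ=-14.9°):
Solar declination: sin δ = sin ε · sin L_s = sin 45.70° × sin 262.1° = -0.70890, so δ = -45.146°.
cos h₀ = −tan(-14.9°) tan(-45.146°) = -0.2674, h₀ = 1.8415 rad.
Bracket: h₀ sin ϕ sin δ + cos ϕ cos δ sin h₀ = 1.8415×-0.25713×-0.70890 + 0.96638×0.70531×0.96358 = 0.335668 + 0.656774 = 0.992442.
Q̄ = (S_0/π) × [bracket] = (1526/π) × 0.992442 = 482.07 W/m².
Ratio Q̄_A / Q̄_B = 284.92 / 482.07 = 0.5910.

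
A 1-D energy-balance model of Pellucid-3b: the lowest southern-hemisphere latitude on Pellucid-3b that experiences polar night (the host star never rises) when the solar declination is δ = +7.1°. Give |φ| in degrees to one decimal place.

Polar night requires cos H₀ = −tan φ tan δ ≥ 1, i.e. tan φ tan δ ≤ −1.
The boundary is |tan φ| · |tan δ| = 1, so |φ| = 90° − |δ| = 90° − 7.1° = 82.9° in the southern hemisphere.

|φ| = 82.9°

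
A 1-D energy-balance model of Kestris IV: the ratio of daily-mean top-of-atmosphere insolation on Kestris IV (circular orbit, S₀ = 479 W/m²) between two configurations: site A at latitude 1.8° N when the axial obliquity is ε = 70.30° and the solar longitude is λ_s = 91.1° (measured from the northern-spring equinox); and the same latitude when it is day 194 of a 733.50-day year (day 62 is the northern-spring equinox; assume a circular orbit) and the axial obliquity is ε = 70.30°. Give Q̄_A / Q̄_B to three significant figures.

— Configuration A (φ=+1.8°):
Solar declination: sin δ = sin ε · sin λ_s = sin 70.30° × sin 91.1° = 0.94130, so δ = +70.271°.
cos H₀ = −tan(+1.8°) tan(+70.271°) = -0.0876, H₀ = 1.6585 rad.
Bracket: H₀ sin φ sin δ + cos φ cos δ sin H₀ = 1.6585×0.03141×0.94130 + 0.99951×0.33758×0.99615 = 0.049036 + 0.336116 = 0.385152.
Q̄ = (S₀/π) × [bracket] = (479/π) × 0.385152 = 58.724 W/m².
— Configuration B (φ=+1.8°):
Solar longitude: λ_s = 360° × (194 − 62)/733.50 = 64.785°.
sin δ = sin 70.30° × sin 64.785° = 0.85176, so δ = +58.404°.
cos H₀ = −tan(+1.8°) tan(+58.404°) = -0.0511, H₀ = 1.6219 rad.
Bracket: H₀ sin φ sin δ + cos φ cos δ sin H₀ = 1.6219×0.03141×0.85176 + 0.99951×0.52392×0.99869 = 0.043392 + 0.522977 = 0.566369.
Q̄ = (S₀/π) × [bracket] = (479/π) × 0.566369 = 86.355 W/m².
Ratio Q̄_A / Q̄_B = 58.724 / 86.355 = 0.6800.

Q̄_A / Q̄_B ≈ 0.680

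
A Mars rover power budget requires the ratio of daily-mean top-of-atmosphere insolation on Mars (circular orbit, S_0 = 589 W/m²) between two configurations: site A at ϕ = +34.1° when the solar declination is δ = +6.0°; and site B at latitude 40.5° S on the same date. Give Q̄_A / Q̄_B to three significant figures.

Q̄_A / Q̄_B ≈ 1.41

— Configuration A (ϕ=+34.1°):
cos h₀ = −tan(+34.1°) tan(+6.000°) = -0.0712, h₀ = 1.6420 rad.
Bracket: h₀ sin ϕ sin δ + cos ϕ cos δ sin h₀ = 1.6420×0.56064×0.10453 + 0.82806×0.99452×0.99746 = 0.096227 + 0.821430 = 0.917657.
Q̄ = (S_0/π) × [bracket] = (589/π) × 0.917657 = 172.05 W/m².
— Configuration B (ϕ=-40.5°):
cos h₀ = −tan(-40.5°) tan(+6.000°) = 0.0898, h₀ = 1.4809 rad.
Bracket: h₀ sin ϕ sin δ + cos ϕ cos δ sin h₀ = 1.4809×-0.64945×0.10453 + 0.76041×0.99452×0.99596 = -0.100534 + 0.753188 = 0.652654.
Q̄ = (S_0/π) × [bracket] = (589/π) × 0.652654 = 122.36 W/m².
Ratio Q̄_A / Q̄_B = 172.05 / 122.36 = 1.406.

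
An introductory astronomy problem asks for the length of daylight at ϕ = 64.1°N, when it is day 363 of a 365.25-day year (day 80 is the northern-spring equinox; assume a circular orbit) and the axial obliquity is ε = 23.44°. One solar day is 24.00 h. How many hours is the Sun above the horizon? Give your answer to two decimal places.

Solar longitude: L_s = 360° × (363 − 80)/365.25 = 278.932°.
sin δ = sin 23.44° × sin 278.932° = -0.39296, so δ = -23.139°.
cos h₀ = −tan ϕ · tan δ = −tan(+64.1°) × tan(-23.139°) = 0.8801, so h₀ = 0.4948 rad = 28.35°.
Daylight = 2h₀/(2π) × 24.00 h = (0.4948/π) × 24.00 = 3.78 h.

3.78 h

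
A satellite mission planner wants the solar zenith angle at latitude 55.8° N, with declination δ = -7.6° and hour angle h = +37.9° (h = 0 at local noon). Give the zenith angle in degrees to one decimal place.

θ_z = 70.7°

cos θ_z = sin φ sin δ + cos φ cos δ cos h = -0.109387 + 0.439635 = 0.330248.
θ_z = arccos(0.330248) = 70.7°.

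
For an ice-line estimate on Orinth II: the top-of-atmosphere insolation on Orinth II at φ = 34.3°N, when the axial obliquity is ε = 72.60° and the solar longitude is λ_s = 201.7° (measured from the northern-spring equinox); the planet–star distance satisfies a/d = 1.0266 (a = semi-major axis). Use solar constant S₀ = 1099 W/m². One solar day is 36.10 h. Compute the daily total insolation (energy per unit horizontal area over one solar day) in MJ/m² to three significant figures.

Solar declination: sin δ = sin ε · sin λ_s = sin 72.60° × sin 201.7° = -0.35283, so δ = -20.660°.
cos H₀ = −tan(+34.3°) tan(-20.660°) = 0.2572, H₀ = 1.3106 rad.
Bracket: H₀ sin φ sin δ + cos φ cos δ sin H₀ = 1.3106×0.56353×-0.35283 + 0.82610×0.93569×0.96635 = -0.260587 + 0.746963 = 0.486376.
Inverse-square distance factor (a/d)² = 1.0266² = 1.053908.
Q̄ = (S₀/π) × 1.053908 × [bracket] = (1099/π) × 1.053908 × 0.486376 = 179.32 W/m².
Daily total = Q̄ × 36.10 h × 3600 s/h = 179.32 × 36.10 × 3600 / 10⁶ = 23.30 MJ/m².

23.3 MJ/m²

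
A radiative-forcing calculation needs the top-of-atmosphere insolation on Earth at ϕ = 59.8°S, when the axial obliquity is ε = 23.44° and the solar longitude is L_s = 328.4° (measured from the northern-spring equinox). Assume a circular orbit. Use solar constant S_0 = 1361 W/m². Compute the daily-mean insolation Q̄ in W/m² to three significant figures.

Q̄ ≈ 350 W/m²

Solar declination: sin δ = sin ε · sin L_s = sin 23.44° × sin 328.4° = -0.20844, so δ = -12.031°.
cos h₀ = −tan(-59.8°) tan(-12.031°) = -0.3662, h₀ = 1.9457 rad.
Bracket: h₀ sin ϕ sin δ + cos ϕ cos δ sin h₀ = 1.9457×-0.86427×-0.20844 + 0.50302×0.97804×0.93055 = 0.350515 + 0.457806 = 0.808321.
Q̄ = (S_0/π) × [bracket] = (1361/π) × 0.808321 = 350.2 W/m².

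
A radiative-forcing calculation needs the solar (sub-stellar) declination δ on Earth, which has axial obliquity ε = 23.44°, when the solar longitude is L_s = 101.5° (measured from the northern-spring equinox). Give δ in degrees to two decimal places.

δ = +22.94°

sin δ = sin ε · sin L_s = sin 23.44° × sin 101.5° = 0.389803.
δ = arcsin(0.389803) = +22.94°.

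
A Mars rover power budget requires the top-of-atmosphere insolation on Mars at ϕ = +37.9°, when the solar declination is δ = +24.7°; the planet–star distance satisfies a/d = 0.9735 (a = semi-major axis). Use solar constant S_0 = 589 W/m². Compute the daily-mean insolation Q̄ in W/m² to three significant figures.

Q̄ ≈ 207 W/m²

cos h₀ = −tan(+37.9°) tan(+24.700°) = -0.3581, h₀ = 1.9370 rad.
Bracket: h₀ sin ϕ sin δ + cos ϕ cos δ sin h₀ = 1.9370×0.61429×0.41787 + 0.78908×0.90851×0.93370 = 0.497215 + 0.669357 = 1.166572.
Inverse-square distance factor (a/d)² = 0.9735² = 0.947702.
Q̄ = (S_0/π) × 0.947702 × [bracket] = (589/π) × 0.947702 × 1.166572 = 207.3 W/m².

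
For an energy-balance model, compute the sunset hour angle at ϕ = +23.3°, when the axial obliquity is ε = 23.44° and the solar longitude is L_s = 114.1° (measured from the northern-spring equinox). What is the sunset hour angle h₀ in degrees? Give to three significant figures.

Solar declination: sin δ = sin ε · sin L_s = sin 23.44° × sin 114.1° = 0.36311, so δ = +21.292°.
cos h₀ = −tan ϕ · tan δ = −tan(+23.3°) × tan(+21.292°) = -0.1678, so h₀ = 1.7394 rad = 99.66°.

h₀ = 99.7°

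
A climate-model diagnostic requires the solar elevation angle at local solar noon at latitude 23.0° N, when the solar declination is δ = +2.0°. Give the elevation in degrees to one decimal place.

69.0°

At local noon the hour angle is zero, so the zenith angle equals |φ − δ| = |+23.0° − (+2.000°)| = 21.000°.
Elevation = 90° − 21.000° = 69.0°.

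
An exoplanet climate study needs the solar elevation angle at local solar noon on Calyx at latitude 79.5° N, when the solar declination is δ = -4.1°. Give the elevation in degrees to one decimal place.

At local noon the hour angle is zero, so the zenith angle equals |φ − δ| = |+79.5° − (-4.100°)| = 83.600°.
Elevation = 90° − 83.600° = 6.4°.

6.4°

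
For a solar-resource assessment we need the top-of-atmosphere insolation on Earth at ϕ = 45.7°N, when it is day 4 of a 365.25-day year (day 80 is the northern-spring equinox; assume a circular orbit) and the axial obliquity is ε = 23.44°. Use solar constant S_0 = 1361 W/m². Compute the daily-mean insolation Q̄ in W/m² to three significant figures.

Q̄ ≈ 118 W/m²

Solar longitude: L_s = 360° × (4 − 80)/365.25 = -74.908°, i.e. -74.908° + 360° = 285.092°.
sin δ = sin 23.44° × sin 285.092° = -0.38407, so δ = -22.586°.
cos h₀ = −tan(+45.7°) tan(-22.586°) = 0.4263, h₀ = 1.1304 rad.
Bracket: h₀ sin ϕ sin δ + cos ϕ cos δ sin h₀ = 1.1304×0.71569×-0.38407 + 0.69842×0.92330×0.90460 = -0.310719 + 0.583332 = 0.272613.
Q̄ = (S_0/π) × [bracket] = (1361/π) × 0.272613 = 118.1 W/m².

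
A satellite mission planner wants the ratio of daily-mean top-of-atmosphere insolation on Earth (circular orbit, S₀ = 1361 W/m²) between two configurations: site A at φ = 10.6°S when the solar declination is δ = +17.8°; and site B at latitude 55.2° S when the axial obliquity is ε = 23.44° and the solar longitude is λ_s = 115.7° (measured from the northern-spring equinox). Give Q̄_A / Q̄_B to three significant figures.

— Configuration A (φ=-10.6°):
cos H₀ = −tan(-10.6°) tan(+17.800°) = 0.0601, H₀ = 1.5107 rad.
Bracket: H₀ sin φ sin δ + cos φ cos δ sin H₀ = 1.5107×-0.18395×0.30570 + 0.98294×0.95213×0.99819 = -0.084952 + 0.934193 = 0.849241.
Q̄ = (S₀/π) × [bracket] = (1361/π) × 0.849241 = 367.91 W/m².
— Configuration B (φ=-55.2°):
Solar declination: sin δ = sin ε · sin λ_s = sin 23.44° × sin 115.7° = 0.35844, so δ = +21.004°.
cos H₀ = −tan(-55.2°) tan(+21.004°) = 0.5524, H₀ = 0.9855 rad.
Bracket: H₀ sin φ sin δ + cos φ cos δ sin H₀ = 0.9855×-0.82115×0.35844 + 0.57071×0.93355×0.83356 = -0.290065 + 0.444109 = 0.154044.
Q̄ = (S₀/π) × [bracket] = (1361/π) × 0.154044 = 66.735 W/m².
Ratio Q̄_A / Q̄_B = 367.91 / 66.735 = 5.513.

Q̄_A / Q̄_B ≈ 5.51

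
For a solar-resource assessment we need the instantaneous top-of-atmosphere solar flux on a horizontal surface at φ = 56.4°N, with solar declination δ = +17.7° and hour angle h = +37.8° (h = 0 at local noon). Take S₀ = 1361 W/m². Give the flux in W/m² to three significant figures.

cos θ_z = sin φ sin δ + cos φ cos δ cos h = 0.253236 + 0.416566 = 0.669802.
Flux = S₀ · cos θ_z = 1361 × 0.669802 = 911.6 W/m².

912 W/m²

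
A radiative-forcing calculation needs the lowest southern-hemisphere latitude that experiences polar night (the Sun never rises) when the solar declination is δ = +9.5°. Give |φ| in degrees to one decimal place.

|φ| = 80.5°

Polar night requires cos H₀ = −tan φ tan δ ≥ 1, i.e. tan φ tan δ ≤ −1.
The boundary is |tan φ| · |tan δ| = 1, so |φ| = 90° − |δ| = 90° − 9.5° = 80.5° in the southern hemisphere.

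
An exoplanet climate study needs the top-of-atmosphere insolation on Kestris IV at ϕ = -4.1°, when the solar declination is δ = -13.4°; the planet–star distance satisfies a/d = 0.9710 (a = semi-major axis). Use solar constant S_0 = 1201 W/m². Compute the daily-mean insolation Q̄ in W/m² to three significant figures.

cos h₀ = −tan(-4.1°) tan(-13.400°) = -0.0171, h₀ = 1.5879 rad.
Bracket: h₀ sin ϕ sin δ + cos ϕ cos δ sin h₀ = 1.5879×-0.07150×-0.23175 + 0.99744×0.97278×0.99985 = 0.026312 + 0.970144 = 0.996456.
Inverse-square distance factor (a/d)² = 0.9710² = 0.942841.
Q̄ = (S_0/π) × 0.942841 × [bracket] = (1201/π) × 0.942841 × 0.996456 = 359.2 W/m².

Q̄ ≈ 359 W/m²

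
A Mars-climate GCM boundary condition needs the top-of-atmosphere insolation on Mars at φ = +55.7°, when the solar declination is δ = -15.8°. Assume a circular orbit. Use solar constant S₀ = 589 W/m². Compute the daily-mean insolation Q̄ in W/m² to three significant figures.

Q̄ ≈ 44.3 W/m²

cos H₀ = −tan(+55.7°) tan(-15.800°) = 0.4148, H₀ = 1.1431 rad.
Bracket: H₀ sin φ sin δ + cos φ cos δ sin H₀ = 1.1431×0.82610×-0.27228 + 0.56353×0.96222×0.90990 = -0.257118 + 0.493384 = 0.236266.
Q̄ = (S₀/π) × [bracket] = (589/π) × 0.236266 = 44.30 W/m².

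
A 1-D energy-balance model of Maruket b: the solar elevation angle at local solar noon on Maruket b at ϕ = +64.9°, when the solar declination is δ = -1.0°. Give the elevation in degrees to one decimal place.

24.1°

At local noon the hour angle is zero, so the zenith angle equals |ϕ − δ| = |+64.9° − (-1.000°)| = 65.900°.
Elevation = 90° − 65.900° = 24.1°.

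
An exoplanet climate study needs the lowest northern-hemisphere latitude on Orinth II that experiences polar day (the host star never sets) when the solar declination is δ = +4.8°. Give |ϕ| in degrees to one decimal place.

|ϕ| = 85.2°

Polar day requires cos h₀ = −tan ϕ tan δ ≤ −1, i.e. tan ϕ tan δ ≥ 1.
The boundary is |tan ϕ| · |tan δ| = 1, so |ϕ| = 90° − |δ| = 90° − 4.8° = 85.2° in the northern hemisphere.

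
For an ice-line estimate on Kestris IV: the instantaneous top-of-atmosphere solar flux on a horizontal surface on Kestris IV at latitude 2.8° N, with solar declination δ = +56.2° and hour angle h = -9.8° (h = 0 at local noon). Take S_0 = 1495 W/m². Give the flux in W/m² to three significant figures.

879 W/m²

cos θ_z = sin ϕ sin δ + cos ϕ cos δ cos h = 0.040593 + 0.547524 = 0.588117.
Flux = S_0 · cos θ_z = 1495 × 0.588117 = 879.2 W/m².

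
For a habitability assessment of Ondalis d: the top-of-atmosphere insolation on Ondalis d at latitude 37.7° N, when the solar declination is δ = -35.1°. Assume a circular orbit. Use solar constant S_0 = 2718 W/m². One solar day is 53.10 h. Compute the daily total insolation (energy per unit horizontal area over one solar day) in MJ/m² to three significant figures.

31.9 MJ/m²

cos h₀ = −tan(+37.7°) tan(-35.100°) = 0.5432, h₀ = 0.9966 rad.
Bracket: h₀ sin ϕ sin δ + cos ϕ cos δ sin h₀ = 0.9966×0.61153×-0.57501 + 0.79122×0.81815×0.83961 = -0.350440 + 0.543510 = 0.193070.
Q̄ = (S_0/π) × [bracket] = (2718/π) × 0.193070 = 167.04 W/m².
Daily total = Q̄ × 53.10 h × 3600 s/h = 167.04 × 53.10 × 3600 / 10⁶ = 31.93 MJ/m².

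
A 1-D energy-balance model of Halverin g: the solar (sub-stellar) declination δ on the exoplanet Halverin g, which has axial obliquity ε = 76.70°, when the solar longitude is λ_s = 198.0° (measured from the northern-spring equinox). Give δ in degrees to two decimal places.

sin δ = sin ε · sin λ_s = sin 76.70° × sin 198.0° = -0.300729.
δ = arcsin(-0.300729) = -17.50°.

δ = -17.50°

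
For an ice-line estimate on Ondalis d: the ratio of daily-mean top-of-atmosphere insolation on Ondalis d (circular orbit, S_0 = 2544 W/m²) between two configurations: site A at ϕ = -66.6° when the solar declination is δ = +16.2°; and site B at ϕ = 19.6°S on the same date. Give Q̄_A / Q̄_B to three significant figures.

— Configuration A (ϕ=-66.6°):
cos h₀ = −tan(-66.6°) tan(+16.200°) = 0.6714, h₀ = 0.8347 rad.
Bracket: h₀ sin ϕ sin δ + cos ϕ cos δ sin h₀ = 0.8347×-0.91775×0.27899 + 0.39715×0.96029×0.74112 = -0.213719 + 0.282648 = 0.068929.
Q̄ = (S_0/π) × [bracket] = (2544/π) × 0.068929 = 55.817 W/m².
— Configuration B (ϕ=-19.6°):
cos h₀ = −tan(-19.6°) tan(+16.200°) = 0.1035, h₀ = 1.4672 rad.
Bracket: h₀ sin ϕ sin δ + cos ϕ cos δ sin h₀ = 1.4672×-0.33545×0.27899 + 0.94206×0.96029×0.99463 = -0.137311 + 0.899793 = 0.762482.
Q̄ = (S_0/π) × [bracket] = (2544/π) × 0.762482 = 617.44 W/m².
Ratio Q̄_A / Q̄_B = 55.817 / 617.44 = 0.09040.

Q̄_A / Q̄_B ≈ 0.0904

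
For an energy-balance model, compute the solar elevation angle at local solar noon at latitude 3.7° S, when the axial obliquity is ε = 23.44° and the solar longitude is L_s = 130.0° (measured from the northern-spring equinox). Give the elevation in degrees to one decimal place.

68.6°

Solar declination: sin δ = sin ε · sin L_s = sin 23.44° × sin 130.0° = 0.30472, so δ = +17.742°.
At local noon the hour angle is zero, so the zenith angle equals |ϕ − δ| = |-3.7° − (+17.742°)| = 21.442°.
Elevation = 90° − 21.442° = 68.6°.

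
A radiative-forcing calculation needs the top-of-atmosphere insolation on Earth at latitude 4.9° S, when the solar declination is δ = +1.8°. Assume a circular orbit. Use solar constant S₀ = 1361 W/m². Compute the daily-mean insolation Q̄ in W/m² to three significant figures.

Q̄ ≈ 430 W/m²

cos H₀ = −tan(-4.9°) tan(+1.800°) = 0.0027, H₀ = 1.5681 rad.
Bracket: H₀ sin φ sin δ + cos φ cos δ sin H₀ = 1.5681×-0.08542×0.03141 + 0.99635×0.99951×1.00000 = -0.004207 + 0.995862 = 0.991655.
Q̄ = (S₀/π) × [bracket] = (1361/π) × 0.991655 = 429.6 W/m².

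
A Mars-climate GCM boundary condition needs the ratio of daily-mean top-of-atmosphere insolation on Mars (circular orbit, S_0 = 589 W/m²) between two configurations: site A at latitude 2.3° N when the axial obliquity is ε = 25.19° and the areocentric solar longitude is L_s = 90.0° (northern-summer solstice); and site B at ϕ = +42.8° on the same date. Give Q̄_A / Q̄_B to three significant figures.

Q̄_A / Q̄_B ≈ 0.788

— Configuration A (ϕ=+2.3°):
sin δ = sin 25.19° × sin 90.0° = 0.42562, so δ = +25.190°.
cos h₀ = −tan(+2.3°) tan(+25.190°) = -0.0189, h₀ = 1.5897 rad.
Bracket: h₀ sin ϕ sin δ + cos ϕ cos δ sin h₀ = 1.5897×0.04013×0.42562 + 0.99919×0.90490×0.99982 = 0.027152 + 0.904004 = 0.931156.
Q̄ = (S_0/π) × [bracket] = (589/π) × 0.931156 = 174.58 W/m².
— Configuration B (ϕ=+42.8°):
cos h₀ = −tan(+42.8°) tan(+25.190°) = -0.4355, h₀ = 2.0214 rad.
Bracket: h₀ sin ϕ sin δ + cos ϕ cos δ sin h₀ = 2.0214×0.67944×0.42562 + 0.73373×0.90490×0.90016 = 0.584555 + 0.597663 = 1.182218.
Q̄ = (S_0/π) × [bracket] = (589/π) × 1.182218 = 221.65 W/m².
Ratio Q̄_A / Q̄_B = 174.58 / 221.65 = 0.7876.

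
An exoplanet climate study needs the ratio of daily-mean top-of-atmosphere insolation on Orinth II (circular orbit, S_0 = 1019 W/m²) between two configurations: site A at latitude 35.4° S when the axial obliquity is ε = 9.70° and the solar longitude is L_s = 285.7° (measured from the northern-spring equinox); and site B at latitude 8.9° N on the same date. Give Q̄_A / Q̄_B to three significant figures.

Q̄_A / Q̄_B ≈ 1.02

— Configuration A (ϕ=-35.4°):
Solar declination: sin δ = sin ε · sin L_s = sin 9.70° × sin 285.7° = -0.16220, so δ = -9.335°.
cos h₀ = −tan(-35.4°) tan(-9.335°) = -0.1168, h₀ = 1.6879 rad.
Bracket: h₀ sin ϕ sin δ + cos ϕ cos δ sin h₀ = 1.6879×-0.57928×-0.16220 + 0.81513×0.98676×0.99315 = 0.158594 + 0.798828 = 0.957422.
Q̄ = (S_0/π) × [bracket] = (1019/π) × 0.957422 = 310.55 W/m².
— Configuration B (ϕ=+8.9°):
cos h₀ = −tan(+8.9°) tan(-9.335°) = 0.0257, h₀ = 1.5451 rad.
Bracket: h₀ sin ϕ sin δ + cos ϕ cos δ sin h₀ = 1.5451×0.15471×-0.16220 + 0.98796×0.98676×0.99967 = -0.038773 + 0.974558 = 0.935785.
Q̄ = (S_0/π) × [bracket] = (1019/π) × 0.935785 = 303.53 W/m².
Ratio Q̄_A / Q̄_B = 310.55 / 303.53 = 1.023.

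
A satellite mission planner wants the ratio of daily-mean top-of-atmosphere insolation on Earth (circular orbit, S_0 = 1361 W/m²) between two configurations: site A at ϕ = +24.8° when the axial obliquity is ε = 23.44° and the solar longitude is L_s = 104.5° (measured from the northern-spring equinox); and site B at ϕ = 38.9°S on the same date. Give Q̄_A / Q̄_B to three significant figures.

Q̄_A / Q̄_B ≈ 2.92

— Configuration A (ϕ=+24.8°):
Solar declination: sin δ = sin ε · sin L_s = sin 23.44° × sin 104.5° = 0.38512, so δ = +22.651°.
cos h₀ = −tan(+24.8°) tan(+22.651°) = -0.1928, h₀ = 1.7648 rad.
Bracket: h₀ sin ϕ sin δ + cos ϕ cos δ sin h₀ = 1.7648×0.41945×0.38512 + 0.90778×0.92287×0.98123 = 0.285083 + 0.822038 = 1.107121.
Q̄ = (S_0/π) × [bracket] = (1361/π) × 1.107121 = 479.63 W/m².
— Configuration B (ϕ=-38.9°):
cos h₀ = −tan(-38.9°) tan(+22.651°) = 0.3367, h₀ = 1.2274 rad.
Bracket: h₀ sin ϕ sin δ + cos ϕ cos δ sin h₀ = 1.2274×-0.62796×0.38512 + 0.77824×0.92287×0.94160 = -0.296834 + 0.676271 = 0.379437.
Q̄ = (S_0/π) × [bracket] = (1361/π) × 0.379437 = 164.38 W/m².
Ratio Q̄_A / Q̄_B = 479.63 / 164.38 = 2.918.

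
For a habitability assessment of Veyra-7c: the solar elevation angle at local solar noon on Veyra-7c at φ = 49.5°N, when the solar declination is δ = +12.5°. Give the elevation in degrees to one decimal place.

53.0°

At local noon the hour angle is zero, so the zenith angle equals |φ − δ| = |+49.5° − (+12.500°)| = 37.000°.
Elevation = 90° − 37.000° = 53.0°.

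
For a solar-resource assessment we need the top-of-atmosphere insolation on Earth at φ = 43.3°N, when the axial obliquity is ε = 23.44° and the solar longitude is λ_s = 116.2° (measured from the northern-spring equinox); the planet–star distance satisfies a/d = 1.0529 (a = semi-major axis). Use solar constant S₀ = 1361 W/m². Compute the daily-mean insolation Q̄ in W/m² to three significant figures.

Solar declination: sin δ = sin ε · sin λ_s = sin 23.44° × sin 116.2° = 0.35692, so δ = +20.911°.
cos H₀ = −tan(+43.3°) tan(+20.911°) = -0.3601, H₀ = 1.9391 rad.
Bracket: H₀ sin φ sin δ + cos φ cos δ sin H₀ = 1.9391×0.68582×0.35692 + 0.72777×0.93414×0.93293 = 0.474658 + 0.634242 = 1.108900.
Inverse-square distance factor (a/d)² = 1.0529² = 1.108598.
Q̄ = (S₀/π) × 1.108598 × [bracket] = (1361/π) × 1.108598 × 1.108900 = 532.6 W/m².

Q̄ ≈ 533 W/m²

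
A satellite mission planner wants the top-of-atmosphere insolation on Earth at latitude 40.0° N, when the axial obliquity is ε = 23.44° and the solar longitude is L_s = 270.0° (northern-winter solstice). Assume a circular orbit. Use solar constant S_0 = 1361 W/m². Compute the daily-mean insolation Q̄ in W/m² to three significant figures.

Solar declination: sin δ = sin ε · sin L_s = sin 23.44° × sin 270.0° = -0.39779, so δ = -23.440°.
cos h₀ = −tan(+40.0°) tan(-23.440°) = 0.3638, h₀ = 1.1984 rad.
Bracket: h₀ sin ϕ sin δ + cos ϕ cos δ sin h₀ = 1.1984×0.64279×-0.39779 + 0.76604×0.91748×0.93147 = -0.306425 + 0.654662 = 0.348237.
Q̄ = (S_0/π) × [bracket] = (1361/π) × 0.348237 = 150.9 W/m².

Q̄ ≈ 151 W/m²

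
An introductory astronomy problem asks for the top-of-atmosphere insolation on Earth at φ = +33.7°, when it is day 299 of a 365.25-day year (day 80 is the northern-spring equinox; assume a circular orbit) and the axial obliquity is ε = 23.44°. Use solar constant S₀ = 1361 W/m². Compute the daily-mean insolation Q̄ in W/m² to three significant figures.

Q̄ ≈ 267 W/m²

Solar longitude: λ_s = 360° × (299 − 80)/365.25 = 215.852°.
sin δ = sin 23.44° × sin 215.852° = -0.23298, so δ = -13.473°.
cos H₀ = −tan(+33.7°) tan(-13.473°) = 0.1598, H₀ = 1.4103 rad.
Bracket: H₀ sin φ sin δ + cos φ cos δ sin H₀ = 1.4103×0.55484×-0.23298 + 0.83195×0.97248×0.98715 = -0.182305 + 0.798658 = 0.616353.
Q̄ = (S₀/π) × [bracket] = (1361/π) × 0.616353 = 267.0 W/m².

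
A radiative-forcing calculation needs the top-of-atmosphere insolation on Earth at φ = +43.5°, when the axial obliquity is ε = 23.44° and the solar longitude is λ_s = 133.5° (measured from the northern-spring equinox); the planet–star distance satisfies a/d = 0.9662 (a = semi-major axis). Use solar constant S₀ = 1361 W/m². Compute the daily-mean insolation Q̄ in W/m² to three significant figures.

Solar declination: sin δ = sin ε · sin λ_s = sin 23.44° × sin 133.5° = 0.28855, so δ = +16.771°.
cos H₀ = −tan(+43.5°) tan(+16.771°) = -0.2860, H₀ = 1.8608 rad.
Bracket: H₀ sin φ sin δ + cos φ cos δ sin H₀ = 1.8608×0.68835×0.28855 + 0.72537×0.95747×0.95823 = 0.369598 + 0.665510 = 1.035108.
Inverse-square distance factor (a/d)² = 0.9662² = 0.933542.
Q̄ = (S₀/π) × 0.933542 × [bracket] = (1361/π) × 0.933542 × 1.035108 = 418.6 W/m².

Q̄ ≈ 419 W/m²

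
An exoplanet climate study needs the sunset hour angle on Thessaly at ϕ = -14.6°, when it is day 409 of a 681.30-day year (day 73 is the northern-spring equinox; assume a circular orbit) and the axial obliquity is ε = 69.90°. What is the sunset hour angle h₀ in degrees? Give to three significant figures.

Solar longitude: L_s = 360° × (409 − 73)/681.30 = 177.543°.
sin δ = sin 69.90° × sin 177.543° = 0.04026, so δ = +2.307°.
cos h₀ = −tan ϕ · tan δ = −tan(-14.6°) × tan(+2.307°) = 0.0105, so h₀ = 1.5603 rad = 89.40°.

h₀ = 89.4°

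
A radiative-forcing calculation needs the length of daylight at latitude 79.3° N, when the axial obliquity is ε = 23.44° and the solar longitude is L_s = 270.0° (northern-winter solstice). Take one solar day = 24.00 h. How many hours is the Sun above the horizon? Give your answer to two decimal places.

0.00 h

Solar declination: sin δ = sin ε · sin L_s = sin 23.44° × sin 270.0° = -0.39779, so δ = -23.440°.
cos h₀ = −tan ϕ · tan δ = 2.2946 ≥ 1, so the Sun never rises (polar night) and h₀ = 0.
Daylight = 2h₀/(2π) × 24.00 h = (0.0000/π) × 24.00 = 0.00 h.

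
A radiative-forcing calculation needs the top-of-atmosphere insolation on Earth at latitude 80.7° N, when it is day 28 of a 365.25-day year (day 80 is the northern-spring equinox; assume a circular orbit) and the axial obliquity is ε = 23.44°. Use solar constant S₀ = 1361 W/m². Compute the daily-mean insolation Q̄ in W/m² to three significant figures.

Solar longitude: λ_s = 360° × (28 − 80)/365.25 = -51.253°, i.e. -51.253° + 360° = 308.747°.
sin δ = sin 23.44° × sin 308.747° = -0.31024, so δ = -18.074°.
cos H₀ = −tan(+80.7°) tan(-18.074°) = 1.9929 ≥ 1 ⇒ polar night, H₀ = 0 and Q̄ = 0.

Q̄ ≈ 0.00 W/m²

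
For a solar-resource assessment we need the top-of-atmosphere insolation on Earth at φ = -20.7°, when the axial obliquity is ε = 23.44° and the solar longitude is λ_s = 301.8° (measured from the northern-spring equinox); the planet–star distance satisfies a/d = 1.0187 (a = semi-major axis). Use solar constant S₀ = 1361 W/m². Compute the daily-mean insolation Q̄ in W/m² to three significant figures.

Q̄ ≈ 484 W/m²

Solar declination: sin δ = sin ε · sin λ_s = sin 23.44° × sin 301.8° = -0.33808, so δ = -19.760°.
cos H₀ = −tan(-20.7°) tan(-19.760°) = -0.1357, H₀ = 1.7070 rad.
Bracket: H₀ sin φ sin δ + cos φ cos δ sin H₀ = 1.7070×-0.35347×-0.33808 + 0.93544×0.94112×0.99074 = 0.203988 + 0.872209 = 1.076197.
Inverse-square distance factor (a/d)² = 1.0187² = 1.037750.
Q̄ = (S₀/π) × 1.037750 × [bracket] = (1361/π) × 1.037750 × 1.076197 = 483.8 W/m².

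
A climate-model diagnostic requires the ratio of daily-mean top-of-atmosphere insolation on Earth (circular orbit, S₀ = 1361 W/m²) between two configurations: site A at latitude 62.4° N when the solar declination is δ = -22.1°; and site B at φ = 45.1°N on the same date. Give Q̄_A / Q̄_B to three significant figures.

Q̄_A / Q̄_B ≈ 0.149

— Configuration A (φ=+62.4°):
cos H₀ = −tan(+62.4°) tan(-22.100°) = 0.7767, H₀ = 0.6814 rad.
Bracket: H₀ sin φ sin δ + cos φ cos δ sin H₀ = 0.6814×0.88620×-0.37622 + 0.46330×0.92653×0.62985 = -0.227183 + 0.270370 = 0.043187.
Q̄ = (S₀/π) × [bracket] = (1361/π) × 0.043187 = 18.709 W/m².
— Configuration B (φ=+45.1°):
cos H₀ = −tan(+45.1°) tan(-22.100°) = 0.4075, H₀ = 1.1511 rad.
Bracket: H₀ sin φ sin δ + cos φ cos δ sin H₀ = 1.1511×0.70834×-0.37622 + 0.70587×0.92653×0.91322 = -0.306759 + 0.597255 = 0.290496.
Q̄ = (S₀/π) × [bracket] = (1361/π) × 0.290496 = 125.85 W/m².
Ratio Q̄_A / Q̄_B = 18.709 / 125.85 = 0.1487.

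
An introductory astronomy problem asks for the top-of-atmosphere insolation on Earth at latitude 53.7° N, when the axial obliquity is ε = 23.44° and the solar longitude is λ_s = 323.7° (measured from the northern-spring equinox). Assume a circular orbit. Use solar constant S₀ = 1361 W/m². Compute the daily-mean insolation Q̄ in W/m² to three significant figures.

Solar declination: sin δ = sin ε · sin λ_s = sin 23.44° × sin 323.7° = -0.23550, so δ = -13.621°.
cos H₀ = −tan(+53.7°) tan(-13.621°) = 0.3299, H₀ = 1.2346 rad.
Bracket: H₀ sin φ sin δ + cos φ cos δ sin H₀ = 1.2346×0.80593×-0.23550 + 0.59201×0.97188×0.94403 = -0.234323 + 0.543160 = 0.308837.
Q̄ = (S₀/π) × [bracket] = (1361/π) × 0.308837 = 133.8 W/m².

Q̄ ≈ 134 W/m²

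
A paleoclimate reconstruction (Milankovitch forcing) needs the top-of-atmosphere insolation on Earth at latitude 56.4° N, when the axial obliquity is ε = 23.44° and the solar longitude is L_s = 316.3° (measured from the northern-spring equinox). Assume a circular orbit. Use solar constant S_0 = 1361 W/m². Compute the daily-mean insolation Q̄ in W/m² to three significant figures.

Solar declination: sin δ = sin ε · sin L_s = sin 23.44° × sin 316.3° = -0.27483, so δ = -15.952°.
cos h₀ = −tan(+56.4°) tan(-15.952°) = 0.4302, h₀ = 1.1261 rad.
Bracket: h₀ sin ϕ sin δ + cos ϕ cos δ sin h₀ = 1.1261×0.83292×-0.27483 + 0.55339×0.96149×0.90273 = -0.257777 + 0.480324 = 0.222547.
Q̄ = (S_0/π) × [bracket] = (1361/π) × 0.222547 = 96.41 W/m².

Q̄ ≈ 96.4 W/m²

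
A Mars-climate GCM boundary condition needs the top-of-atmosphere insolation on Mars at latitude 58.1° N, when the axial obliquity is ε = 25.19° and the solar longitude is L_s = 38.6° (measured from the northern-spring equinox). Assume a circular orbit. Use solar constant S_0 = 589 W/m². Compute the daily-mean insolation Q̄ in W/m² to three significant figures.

Solar declination: sin δ = sin ε · sin L_s = sin 25.19° × sin 38.6° = 0.26554, so δ = +15.399°.
cos h₀ = −tan(+58.1°) tan(+15.399°) = -0.4425, h₀ = 2.0292 rad.
Bracket: h₀ sin ϕ sin δ + cos ϕ cos δ sin h₀ = 2.0292×0.84897×0.26554 + 0.52844×0.96410×0.89677 = 0.457454 + 0.456877 = 0.914331.
Q̄ = (S_0/π) × [bracket] = (589/π) × 0.914331 = 171.4 W/m².

Q̄ ≈ 171 W/m²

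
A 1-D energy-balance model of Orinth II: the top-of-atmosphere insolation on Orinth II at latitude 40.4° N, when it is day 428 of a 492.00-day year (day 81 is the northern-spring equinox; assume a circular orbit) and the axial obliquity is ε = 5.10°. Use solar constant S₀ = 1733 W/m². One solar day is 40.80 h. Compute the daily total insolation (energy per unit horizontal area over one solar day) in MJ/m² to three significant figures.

54.6 MJ/m²

Solar longitude: λ_s = 360° × (428 − 81)/492.00 = 253.902°.
sin δ = sin 5.10° × sin 253.902° = -0.08541, so δ = -4.900°.
cos H₀ = −tan(+40.4°) tan(-4.900°) = 0.0730, H₀ = 1.4978 rad.
Bracket: H₀ sin φ sin δ + cos φ cos δ sin H₀ = 1.4978×0.64812×-0.08541 + 0.76154×0.99635×0.99734 = -0.082912 + 0.756742 = 0.673830.
Q̄ = (S₀/π) × [bracket] = (1733/π) × 0.673830 = 371.71 W/m².
Daily total = Q̄ × 40.80 h × 3600 s/h = 371.71 × 40.80 × 3600 / 10⁶ = 54.60 MJ/m².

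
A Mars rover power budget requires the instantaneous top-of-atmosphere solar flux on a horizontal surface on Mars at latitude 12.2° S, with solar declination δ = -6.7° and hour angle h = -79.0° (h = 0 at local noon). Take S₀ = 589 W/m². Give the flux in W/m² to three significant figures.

cos θ_z = sin φ sin δ + cos φ cos δ cos h = 0.024655 + 0.185226 = 0.209881.
Flux = S₀ · cos θ_z = 589 × 0.209881 = 123.6 W/m².

124 W/m²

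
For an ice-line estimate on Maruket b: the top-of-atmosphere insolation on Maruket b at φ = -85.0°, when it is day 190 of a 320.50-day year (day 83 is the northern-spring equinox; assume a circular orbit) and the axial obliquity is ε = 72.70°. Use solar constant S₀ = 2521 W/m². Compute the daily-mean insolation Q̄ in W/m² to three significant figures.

Solar longitude: λ_s = 360° × (190 − 83)/320.50 = 120.187°.
sin δ = sin 72.70° × sin 120.187° = 0.82528, so δ = +55.617°.
cos H₀ = −tan(-85.0°) tan(+55.617°) = 16.7039 ≥ 1 ⇒ polar night, H₀ = 0 and Q̄ = 0.

Q̄ ≈ 0.00 W/m²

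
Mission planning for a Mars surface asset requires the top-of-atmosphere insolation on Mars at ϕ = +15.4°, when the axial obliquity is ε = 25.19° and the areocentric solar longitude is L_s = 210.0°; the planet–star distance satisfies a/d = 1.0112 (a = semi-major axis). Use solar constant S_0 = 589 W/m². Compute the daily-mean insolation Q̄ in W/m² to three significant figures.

sin δ = sin 25.19° × sin 210.0° = -0.21281, so δ = -12.287°.
cos h₀ = −tan(+15.4°) tan(-12.287°) = 0.0600, h₀ = 1.5108 rad.
Bracket: h₀ sin ϕ sin δ + cos ϕ cos δ sin h₀ = 1.5108×0.26556×-0.21281 + 0.96410×0.97709×0.99820 = -0.085381 + 0.940317 = 0.854936.
Inverse-square distance factor (a/d)² = 1.0112² = 1.022525.
Q̄ = (S_0/π) × 1.022525 × [bracket] = (589/π) × 1.022525 × 0.854936 = 163.9 W/m².

Q̄ ≈ 164 W/m²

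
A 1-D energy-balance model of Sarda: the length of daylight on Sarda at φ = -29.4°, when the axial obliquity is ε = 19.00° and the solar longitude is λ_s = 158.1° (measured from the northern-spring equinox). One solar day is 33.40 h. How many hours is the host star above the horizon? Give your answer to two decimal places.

Solar declination: sin δ = sin ε · sin λ_s = sin 19.00° × sin 158.1° = 0.12143, so δ = +6.975°.
cos H₀ = −tan φ · tan δ = −tan(-29.4°) × tan(+6.975°) = 0.0689, so H₀ = 1.5018 rad = 86.05°.
Daylight = 2H₀/(2π) × 33.40 h = (1.5018/π) × 33.40 = 15.97 h.

15.97 h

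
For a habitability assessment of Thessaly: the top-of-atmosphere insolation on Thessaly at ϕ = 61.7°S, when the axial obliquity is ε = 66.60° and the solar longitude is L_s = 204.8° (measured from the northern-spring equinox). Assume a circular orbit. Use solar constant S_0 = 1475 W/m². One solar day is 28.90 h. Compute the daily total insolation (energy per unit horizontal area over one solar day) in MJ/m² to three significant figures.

Solar declination: sin δ = sin ε · sin L_s = sin 66.60° × sin 204.8° = -0.38495, so δ = -22.641°.
cos h₀ = −tan(-61.7°) tan(-22.641°) = -0.7746, h₀ = 2.4569 rad.
Bracket: h₀ sin ϕ sin δ + cos ϕ cos δ sin h₀ = 2.4569×-0.88048×-0.38495 + 0.47409×0.92294×0.63241 = 0.832744 + 0.276715 = 1.109459.
Q̄ = (S_0/π) × [bracket] = (1475/π) × 1.109459 = 520.90 W/m².
Daily total = Q̄ × 28.90 h × 3600 s/h = 520.90 × 28.90 × 3600 / 10⁶ = 54.19 MJ/m².

54.2 MJ/m²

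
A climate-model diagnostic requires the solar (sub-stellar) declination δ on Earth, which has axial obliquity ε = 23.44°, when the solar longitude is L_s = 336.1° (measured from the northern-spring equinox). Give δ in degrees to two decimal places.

δ = -9.27°

sin δ = sin ε · sin L_s = sin 23.44° × sin 336.1° = -0.161161.
δ = arcsin(-0.161161) = -9.27°.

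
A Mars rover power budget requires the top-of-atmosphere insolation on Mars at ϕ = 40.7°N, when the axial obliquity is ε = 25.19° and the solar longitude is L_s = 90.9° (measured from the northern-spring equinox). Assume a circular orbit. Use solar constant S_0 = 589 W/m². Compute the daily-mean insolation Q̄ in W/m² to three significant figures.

Solar declination: sin δ = sin ε · sin L_s = sin 25.19° × sin 90.9° = 0.42557, so δ = +25.187°.
cos h₀ = −tan(+40.7°) tan(+25.187°) = -0.4045, h₀ = 1.9872 rad.
Bracket: h₀ sin ϕ sin δ + cos ϕ cos δ sin h₀ = 1.9872×0.65210×0.42557 + 0.75813×0.90493×0.91454 = 0.551476 + 0.627424 = 1.178900.
Q̄ = (S_0/π) × [bracket] = (589/π) × 1.178900 = 221.0 W/m².

Q̄ ≈ 221 W/m²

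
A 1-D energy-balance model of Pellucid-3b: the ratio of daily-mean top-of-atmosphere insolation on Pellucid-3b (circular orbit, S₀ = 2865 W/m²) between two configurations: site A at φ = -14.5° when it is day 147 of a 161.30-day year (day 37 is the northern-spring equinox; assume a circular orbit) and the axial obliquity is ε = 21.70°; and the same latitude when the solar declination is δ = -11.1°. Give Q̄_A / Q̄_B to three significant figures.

Q̄_A / Q̄_B ≈ 1.02

— Configuration A (φ=-14.5°):
Solar longitude: λ_s = 360° × (147 − 37)/161.30 = 245.505°.
sin δ = sin 21.70° × sin 245.505° = -0.33647, so δ = -19.662°.
cos H₀ = −tan(-14.5°) tan(-19.662°) = -0.0924, H₀ = 1.6633 rad.
Bracket: H₀ sin φ sin δ + cos φ cos δ sin H₀ = 1.6633×-0.25038×-0.33647 + 0.96815×0.94169×0.99572 = 0.140125 + 0.907795 = 1.047920.
Q̄ = (S₀/π) × [bracket] = (2865/π) × 1.047920 = 955.66 W/m².
— Configuration B (φ=-14.5°):
cos H₀ = −tan(-14.5°) tan(-11.100°) = -0.0507, H₀ = 1.6216 rad.
Bracket: H₀ sin φ sin δ + cos φ cos δ sin H₀ = 1.6216×-0.25038×-0.19252 + 0.96815×0.98129×0.99871 = 0.078166 + 0.948810 = 1.026976.
Q̄ = (S₀/π) × [bracket] = (2865/π) × 1.026976 = 936.56 W/m².
Ratio Q̄_A / Q̄_B = 955.66 / 936.56 = 1.020.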